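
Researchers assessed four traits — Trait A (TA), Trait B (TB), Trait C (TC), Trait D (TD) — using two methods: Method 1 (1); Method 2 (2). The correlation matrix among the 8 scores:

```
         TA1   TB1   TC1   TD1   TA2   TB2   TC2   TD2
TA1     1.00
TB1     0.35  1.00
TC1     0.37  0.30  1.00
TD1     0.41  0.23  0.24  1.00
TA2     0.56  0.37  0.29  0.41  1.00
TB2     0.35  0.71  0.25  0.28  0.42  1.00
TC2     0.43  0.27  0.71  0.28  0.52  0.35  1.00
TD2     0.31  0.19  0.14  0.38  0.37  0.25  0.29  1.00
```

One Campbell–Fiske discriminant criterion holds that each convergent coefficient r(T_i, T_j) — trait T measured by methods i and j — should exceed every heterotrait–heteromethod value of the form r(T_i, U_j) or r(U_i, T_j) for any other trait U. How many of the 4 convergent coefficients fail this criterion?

1

Checking each validity diagonal entry against its comparison values:
TA (methods 1·2): 0.56 vs {0.35, 0.37, 0.43, 0.29, 0.31, 0.41} → pass.
TB (methods 1·2): 0.71 vs {0.37, 0.35, 0.27, 0.25, 0.19, 0.28} → pass.
TC (methods 1·2): 0.71 vs {0.29, 0.43, 0.25, 0.27, 0.14, 0.28} → pass.
TD (methods 1·2): 0.38 vs {0.41, 0.31, 0.28, 0.19, 0.28, 0.14} → fail.
1 of 4 fail.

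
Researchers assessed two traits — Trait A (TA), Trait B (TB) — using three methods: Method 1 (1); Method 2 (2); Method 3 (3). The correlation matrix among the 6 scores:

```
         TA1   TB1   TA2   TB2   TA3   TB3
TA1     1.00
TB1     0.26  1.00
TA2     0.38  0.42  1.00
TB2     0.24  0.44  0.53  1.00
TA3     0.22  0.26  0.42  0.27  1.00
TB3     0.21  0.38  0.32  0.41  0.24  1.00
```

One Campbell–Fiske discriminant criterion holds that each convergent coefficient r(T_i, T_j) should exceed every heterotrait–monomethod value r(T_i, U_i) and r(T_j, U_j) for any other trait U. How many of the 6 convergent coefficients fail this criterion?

Checking each validity diagonal entry against its comparison values:
TA (methods 1·2): 0.38 vs {0.26, 0.53} → fail.
TA (methods 1·3): 0.22 vs {0.26, 0.24} → fail.
TA (methods 2·3): 0.42 vs {0.53, 0.24} → fail.
TB (methods 1·2): 0.44 vs {0.26, 0.53} → fail.
TB (methods 1·3): 0.38 vs {0.26, 0.24} → pass.
TB (methods 2·3): 0.41 vs {0.53, 0.24} → fail.
5 of 6 fail.

5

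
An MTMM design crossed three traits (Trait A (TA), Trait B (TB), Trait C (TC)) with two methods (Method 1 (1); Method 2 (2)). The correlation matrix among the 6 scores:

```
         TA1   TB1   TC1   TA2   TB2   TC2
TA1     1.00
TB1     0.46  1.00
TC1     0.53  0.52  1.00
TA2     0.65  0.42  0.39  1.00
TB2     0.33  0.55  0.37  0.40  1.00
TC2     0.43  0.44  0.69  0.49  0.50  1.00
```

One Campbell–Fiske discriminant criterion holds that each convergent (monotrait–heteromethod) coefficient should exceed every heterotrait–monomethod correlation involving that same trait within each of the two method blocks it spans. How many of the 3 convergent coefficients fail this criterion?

0

Convergent coefficients and their comparison sets:
TA (methods 1·2): 0.65 vs {0.46, 0.40, 0.53, 0.49} → pass.
TB (methods 1·2): 0.55 vs {0.46, 0.40, 0.52, 0.50} → pass.
TC (methods 1·2): 0.69 vs {0.53, 0.49, 0.52, 0.50} → pass.
0 of 3 fail.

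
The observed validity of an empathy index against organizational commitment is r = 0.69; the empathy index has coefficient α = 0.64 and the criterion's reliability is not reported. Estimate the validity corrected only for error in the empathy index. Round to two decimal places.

Single correction: r_c = r_obs / √r_xx = 0.69 / √0.64 = 0.69 / 0.8000 ≈ 0.86.

0.86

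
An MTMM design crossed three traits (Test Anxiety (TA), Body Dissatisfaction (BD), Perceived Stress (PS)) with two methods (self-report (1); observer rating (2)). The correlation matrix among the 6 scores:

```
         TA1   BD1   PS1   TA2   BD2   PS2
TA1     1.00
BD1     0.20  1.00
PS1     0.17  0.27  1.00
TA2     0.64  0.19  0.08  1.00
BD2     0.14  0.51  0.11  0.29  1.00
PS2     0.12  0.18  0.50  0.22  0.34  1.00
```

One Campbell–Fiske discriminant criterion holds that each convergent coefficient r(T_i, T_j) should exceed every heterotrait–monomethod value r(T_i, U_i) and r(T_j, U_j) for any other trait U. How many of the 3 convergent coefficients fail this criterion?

0

Convergent coefficients and their comparison sets:
TA (methods 1·2): 0.64 vs {0.20, 0.29, 0.17, 0.22} → pass.
BD (methods 1·2): 0.51 vs {0.20, 0.29, 0.27, 0.34} → pass.
PS (methods 1·2): 0.50 vs {0.17, 0.22, 0.27, 0.34} → pass.
0 of 3 fail.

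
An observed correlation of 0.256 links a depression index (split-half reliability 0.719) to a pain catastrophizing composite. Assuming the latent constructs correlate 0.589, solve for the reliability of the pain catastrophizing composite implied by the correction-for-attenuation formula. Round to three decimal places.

0.263

r_true = r_obs / √(r_xx · r_yy) ⇒ 0.589 = 0.256 / √(0.719 · r_yy).
√(0.719 · r_yy) = 0.256 / 0.589 = 0.4346; 0.719 · r_yy = 0.1889; r_yy = 0.1889 / 0.719 ≈ 0.263.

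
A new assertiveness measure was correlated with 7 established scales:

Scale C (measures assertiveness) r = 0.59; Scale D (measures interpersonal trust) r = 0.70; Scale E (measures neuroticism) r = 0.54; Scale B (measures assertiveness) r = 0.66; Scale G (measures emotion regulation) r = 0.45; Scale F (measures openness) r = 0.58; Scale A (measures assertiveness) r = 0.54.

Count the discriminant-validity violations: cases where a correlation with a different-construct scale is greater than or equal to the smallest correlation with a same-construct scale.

Convergent (same construct = assertiveness): Scale C, Scale B, Scale A.
Smallest convergent = 0.54. Discriminant values: 0.70, 0.54, 0.45, 0.58; count ≥ 0.54 → 3.

3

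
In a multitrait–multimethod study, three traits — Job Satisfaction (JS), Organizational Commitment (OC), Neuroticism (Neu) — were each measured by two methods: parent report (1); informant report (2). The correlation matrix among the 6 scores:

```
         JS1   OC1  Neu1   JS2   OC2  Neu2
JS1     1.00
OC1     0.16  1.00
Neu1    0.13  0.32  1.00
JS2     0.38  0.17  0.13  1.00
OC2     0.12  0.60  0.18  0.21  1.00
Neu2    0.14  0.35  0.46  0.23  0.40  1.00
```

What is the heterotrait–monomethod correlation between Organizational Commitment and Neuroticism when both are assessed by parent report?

0.32

Different traits, same method: r(OC1, Neu1) = 0.32.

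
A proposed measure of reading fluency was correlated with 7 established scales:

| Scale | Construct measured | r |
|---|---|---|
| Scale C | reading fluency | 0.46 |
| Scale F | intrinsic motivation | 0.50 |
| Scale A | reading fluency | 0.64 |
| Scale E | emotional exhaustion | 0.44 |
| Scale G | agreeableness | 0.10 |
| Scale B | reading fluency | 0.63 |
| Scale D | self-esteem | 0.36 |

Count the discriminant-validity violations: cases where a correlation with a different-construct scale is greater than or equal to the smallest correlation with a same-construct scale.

Convergent (same construct = reading fluency): Scale C, Scale A, Scale B.
Smallest convergent = 0.46. Discriminant values: 0.50, 0.44, 0.10, 0.36; count ≥ 0.46 → 1.

1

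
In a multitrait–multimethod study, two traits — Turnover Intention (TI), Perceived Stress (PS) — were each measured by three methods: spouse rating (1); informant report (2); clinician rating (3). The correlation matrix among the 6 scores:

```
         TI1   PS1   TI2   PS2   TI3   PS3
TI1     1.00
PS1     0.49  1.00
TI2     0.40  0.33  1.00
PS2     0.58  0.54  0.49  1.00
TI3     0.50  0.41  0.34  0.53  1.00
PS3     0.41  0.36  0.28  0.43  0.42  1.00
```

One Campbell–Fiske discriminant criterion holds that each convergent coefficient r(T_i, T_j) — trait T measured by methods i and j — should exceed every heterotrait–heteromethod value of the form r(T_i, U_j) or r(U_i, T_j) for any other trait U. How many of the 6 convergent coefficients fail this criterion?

Checking each validity diagonal entry against its comparison values:
TI (methods 1·2): 0.40 vs {0.58, 0.33} → fail.
TI (methods 1·3): 0.50 vs {0.41, 0.41} → pass.
TI (methods 2·3): 0.34 vs {0.28, 0.53} → fail.
PS (methods 1·2): 0.54 vs {0.33, 0.58} → fail.
PS (methods 1·3): 0.36 vs {0.41, 0.41} → fail.
PS (methods 2·3): 0.43 vs {0.53, 0.28} → fail.
5 of 6 fail.

5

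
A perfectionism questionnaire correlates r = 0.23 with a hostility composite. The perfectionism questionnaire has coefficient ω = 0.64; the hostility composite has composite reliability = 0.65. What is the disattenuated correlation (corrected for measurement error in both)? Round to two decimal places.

0.36

r_true = r_obs / √(r_xx · r_yy) = 0.23 / √(0.64 × 0.65) = 0.23 / √0.4160 = 0.23 / 0.6450 ≈ 0.36.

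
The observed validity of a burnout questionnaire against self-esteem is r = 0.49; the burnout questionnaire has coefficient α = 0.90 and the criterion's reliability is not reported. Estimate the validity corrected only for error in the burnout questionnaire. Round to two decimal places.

0.52

Single correction: r_c = r_obs / √r_xx = 0.49 / √0.90 = 0.49 / 0.9487 ≈ 0.52.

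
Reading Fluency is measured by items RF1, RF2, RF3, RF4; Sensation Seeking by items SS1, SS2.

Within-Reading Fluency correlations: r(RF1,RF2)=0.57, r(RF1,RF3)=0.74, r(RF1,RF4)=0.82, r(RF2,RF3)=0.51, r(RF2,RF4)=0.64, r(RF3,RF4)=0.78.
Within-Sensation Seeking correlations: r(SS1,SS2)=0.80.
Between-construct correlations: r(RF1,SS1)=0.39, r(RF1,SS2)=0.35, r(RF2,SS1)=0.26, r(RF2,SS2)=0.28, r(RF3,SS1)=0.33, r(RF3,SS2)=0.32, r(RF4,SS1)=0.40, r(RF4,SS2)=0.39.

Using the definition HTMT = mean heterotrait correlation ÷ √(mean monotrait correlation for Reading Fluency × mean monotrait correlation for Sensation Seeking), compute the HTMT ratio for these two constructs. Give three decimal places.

0.462

Mean between = 2.72/8 = 0.3400.
Mean within-RF = 4.06/6 = 0.6767; mean within-SS = 0.80/1 = 0.8000.
Geometric mean = √(0.6767 × 0.8000) = 0.7358.
HTMT = 0.3400 / 0.7358 = 0.462.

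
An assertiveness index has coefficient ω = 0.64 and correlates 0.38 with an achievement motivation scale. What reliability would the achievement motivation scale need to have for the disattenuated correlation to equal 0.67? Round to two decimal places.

r_true = r_obs / √(r_xx · r_yy) ⇒ 0.67 = 0.38 / √(0.64 · r_yy).
√(0.64 · r_yy) = 0.38 / 0.67 = 0.5672; 0.64 · r_yy = 0.3217; r_yy = 0.3217 / 0.64 ≈ 0.50.

0.50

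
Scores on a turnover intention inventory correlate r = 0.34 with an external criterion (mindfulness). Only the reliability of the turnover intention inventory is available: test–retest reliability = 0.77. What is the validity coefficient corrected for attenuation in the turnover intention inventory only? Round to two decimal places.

Single correction: r_c = r_obs / √r_xx = 0.34 / √0.77 = 0.34 / 0.8775 ≈ 0.39.

0.39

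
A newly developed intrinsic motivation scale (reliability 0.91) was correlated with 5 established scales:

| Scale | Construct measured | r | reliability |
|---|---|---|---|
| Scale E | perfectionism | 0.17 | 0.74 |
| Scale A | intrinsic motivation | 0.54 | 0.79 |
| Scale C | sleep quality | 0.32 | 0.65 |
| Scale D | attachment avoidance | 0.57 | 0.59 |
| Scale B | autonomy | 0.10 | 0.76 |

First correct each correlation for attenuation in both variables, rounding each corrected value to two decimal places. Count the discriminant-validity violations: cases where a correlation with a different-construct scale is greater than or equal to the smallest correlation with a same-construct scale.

1

Disattenuated r (r / √(r_scale · r_new)):
  Scale E (disc): 0.17 / √(0.74·0.91) = 0.21
  Scale A (conv): 0.54 / √(0.79·0.91) = 0.64
  Scale C (disc): 0.32 / √(0.65·0.91) = 0.42
  Scale D (disc): 0.57 / √(0.59·0.91) = 0.78
  Scale B (disc): 0.10 / √(0.76·0.91) = 0.12
Smallest convergent = 0.64. Discriminant values: 0.21, 0.42, 0.78, 0.12; count ≥ 0.64 → 1.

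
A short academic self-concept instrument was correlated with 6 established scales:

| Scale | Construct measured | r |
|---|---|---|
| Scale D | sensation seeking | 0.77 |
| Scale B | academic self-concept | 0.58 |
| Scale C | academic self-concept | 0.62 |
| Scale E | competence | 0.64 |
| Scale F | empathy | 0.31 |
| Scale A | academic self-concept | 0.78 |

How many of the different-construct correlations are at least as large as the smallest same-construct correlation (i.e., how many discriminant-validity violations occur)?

Convergent (same construct = academic self-concept): Scale B, Scale C, Scale A.
Smallest convergent = 0.58. Discriminant values: 0.77, 0.64, 0.31; count ≥ 0.58 → 2.

2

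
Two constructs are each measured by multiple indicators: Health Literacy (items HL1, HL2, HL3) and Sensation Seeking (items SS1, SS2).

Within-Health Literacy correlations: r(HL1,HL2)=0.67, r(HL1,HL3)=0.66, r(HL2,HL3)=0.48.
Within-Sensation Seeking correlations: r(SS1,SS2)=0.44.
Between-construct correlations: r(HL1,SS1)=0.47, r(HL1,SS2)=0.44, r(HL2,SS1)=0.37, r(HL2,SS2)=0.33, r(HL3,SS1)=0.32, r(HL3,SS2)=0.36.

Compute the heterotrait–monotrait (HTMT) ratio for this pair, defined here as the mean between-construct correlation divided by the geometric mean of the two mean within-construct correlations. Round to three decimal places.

0.741

Between-construct mean = 2.29/6 = 0.3817.
Mean within-HL = 1.81/3 = 0.6033; mean within-SS = 0.44/1 = 0.4400.
Geometric mean = √(0.6033 × 0.4400) = 0.5152.
HTMT = 0.3817 / 0.5152 = 0.741.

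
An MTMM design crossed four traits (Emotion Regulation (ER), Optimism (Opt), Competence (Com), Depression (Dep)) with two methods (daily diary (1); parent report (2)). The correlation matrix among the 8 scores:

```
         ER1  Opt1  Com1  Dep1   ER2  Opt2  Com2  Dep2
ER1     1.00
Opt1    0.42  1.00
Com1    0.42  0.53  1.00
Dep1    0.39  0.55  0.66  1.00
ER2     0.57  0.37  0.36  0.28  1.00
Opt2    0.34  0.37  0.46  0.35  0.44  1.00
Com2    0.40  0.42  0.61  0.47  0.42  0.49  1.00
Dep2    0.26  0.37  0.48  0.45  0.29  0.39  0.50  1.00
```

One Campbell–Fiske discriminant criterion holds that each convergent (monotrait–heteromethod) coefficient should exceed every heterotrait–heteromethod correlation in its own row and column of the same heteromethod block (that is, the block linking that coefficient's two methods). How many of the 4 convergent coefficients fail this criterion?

2

Checking each validity diagonal entry against its comparison values:
ER (methods 1·2): 0.57 vs {0.34, 0.37, 0.40, 0.36, 0.26, 0.28} → pass.
Opt (methods 1·2): 0.37 vs {0.37, 0.34, 0.42, 0.46, 0.37, 0.35} → fail.
Com (methods 1·2): 0.61 vs {0.36, 0.40, 0.46, 0.42, 0.48, 0.47} → pass.
Dep (methods 1·2): 0.45 vs {0.28, 0.26, 0.35, 0.37, 0.47, 0.48} → fail.
2 of 4 fail.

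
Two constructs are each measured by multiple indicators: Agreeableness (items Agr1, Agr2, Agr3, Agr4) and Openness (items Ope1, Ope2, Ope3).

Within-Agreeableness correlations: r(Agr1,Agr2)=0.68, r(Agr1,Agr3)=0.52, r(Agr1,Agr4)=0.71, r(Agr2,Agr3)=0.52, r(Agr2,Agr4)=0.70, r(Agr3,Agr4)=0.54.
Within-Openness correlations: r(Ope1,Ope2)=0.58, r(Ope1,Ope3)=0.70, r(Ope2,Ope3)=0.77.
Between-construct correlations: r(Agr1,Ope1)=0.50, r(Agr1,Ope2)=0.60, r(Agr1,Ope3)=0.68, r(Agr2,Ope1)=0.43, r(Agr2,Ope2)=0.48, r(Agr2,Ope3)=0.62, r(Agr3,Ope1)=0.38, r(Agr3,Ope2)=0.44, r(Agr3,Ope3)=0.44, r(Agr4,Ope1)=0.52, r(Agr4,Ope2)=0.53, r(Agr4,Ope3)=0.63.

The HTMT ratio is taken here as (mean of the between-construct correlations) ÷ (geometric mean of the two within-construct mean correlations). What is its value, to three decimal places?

Between-construct mean = 6.25/12 = 0.5208.
Mean within-Agr = 3.67/6 = 0.6117; mean within-Ope = 2.05/3 = 0.6833.
Geometric mean = √(0.6117 × 0.6833) = 0.6465.
HTMT = 0.5208 / 0.6465 = 0.806.

0.806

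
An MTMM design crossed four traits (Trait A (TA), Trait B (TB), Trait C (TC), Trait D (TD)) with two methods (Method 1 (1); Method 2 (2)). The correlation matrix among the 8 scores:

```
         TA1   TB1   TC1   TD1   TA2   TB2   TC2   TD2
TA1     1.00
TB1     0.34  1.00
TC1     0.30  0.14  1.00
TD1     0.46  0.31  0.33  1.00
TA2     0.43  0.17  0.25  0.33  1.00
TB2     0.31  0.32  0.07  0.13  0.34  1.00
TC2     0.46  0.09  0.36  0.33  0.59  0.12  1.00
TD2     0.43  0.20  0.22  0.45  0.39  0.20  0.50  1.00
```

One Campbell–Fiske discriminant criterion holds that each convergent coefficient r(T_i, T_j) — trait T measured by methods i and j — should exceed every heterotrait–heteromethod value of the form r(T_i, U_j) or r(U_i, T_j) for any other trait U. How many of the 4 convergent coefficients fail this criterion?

Checking each validity diagonal entry against its comparison values:
TA (methods 1·2): 0.43 vs {0.31, 0.17, 0.46, 0.25, 0.43, 0.33} → fail.
TB (methods 1·2): 0.32 vs {0.17, 0.31, 0.09, 0.07, 0.20, 0.13} → pass.
TC (methods 1·2): 0.36 vs {0.25, 0.46, 0.07, 0.09, 0.22, 0.33} → fail.
TD (methods 1·2): 0.45 vs {0.33, 0.43, 0.13, 0.20, 0.33, 0.22} → pass.
2 of 4 fail.

2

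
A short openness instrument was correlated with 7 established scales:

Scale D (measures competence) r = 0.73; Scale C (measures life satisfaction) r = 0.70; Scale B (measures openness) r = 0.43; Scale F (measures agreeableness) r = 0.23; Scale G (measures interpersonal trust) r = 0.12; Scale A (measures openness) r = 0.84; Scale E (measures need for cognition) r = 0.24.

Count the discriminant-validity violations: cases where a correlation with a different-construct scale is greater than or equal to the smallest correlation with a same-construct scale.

Convergent (same construct = openness): Scale B, Scale A.
Smallest convergent = 0.43. Discriminant values: 0.73, 0.70, 0.23, 0.12, 0.24; count ≥ 0.43 → 2.

2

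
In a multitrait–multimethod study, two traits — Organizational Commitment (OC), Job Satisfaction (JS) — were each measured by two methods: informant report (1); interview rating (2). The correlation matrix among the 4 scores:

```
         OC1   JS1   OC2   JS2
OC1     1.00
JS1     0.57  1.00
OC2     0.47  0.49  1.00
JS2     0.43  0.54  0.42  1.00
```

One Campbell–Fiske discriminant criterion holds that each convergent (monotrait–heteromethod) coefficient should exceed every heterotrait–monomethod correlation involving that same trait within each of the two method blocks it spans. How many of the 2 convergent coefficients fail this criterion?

2

Each convergent coefficient versus the relevant comparison correlations:
OC (methods 1·2): 0.47 vs {0.57, 0.42} → fail.
JS (methods 1·2): 0.54 vs {0.57, 0.42} → fail.
2 of 2 fail.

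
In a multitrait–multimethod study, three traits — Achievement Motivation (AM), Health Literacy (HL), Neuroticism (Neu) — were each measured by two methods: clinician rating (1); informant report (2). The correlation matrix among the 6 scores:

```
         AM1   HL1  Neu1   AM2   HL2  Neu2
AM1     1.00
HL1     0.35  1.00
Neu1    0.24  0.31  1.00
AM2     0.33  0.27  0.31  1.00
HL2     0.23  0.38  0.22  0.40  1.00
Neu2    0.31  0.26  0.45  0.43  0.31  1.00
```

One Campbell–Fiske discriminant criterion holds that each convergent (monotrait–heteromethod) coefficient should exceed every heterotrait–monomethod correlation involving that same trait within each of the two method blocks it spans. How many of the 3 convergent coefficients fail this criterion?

Each convergent coefficient versus the relevant comparison correlations:
AM (methods 1·2): 0.33 vs {0.35, 0.40, 0.24, 0.43} → fail.
HL (methods 1·2): 0.38 vs {0.35, 0.40, 0.31, 0.31} → fail.
Neu (methods 1·2): 0.45 vs {0.24, 0.43, 0.31, 0.31} → pass.
2 of 3 fail.

2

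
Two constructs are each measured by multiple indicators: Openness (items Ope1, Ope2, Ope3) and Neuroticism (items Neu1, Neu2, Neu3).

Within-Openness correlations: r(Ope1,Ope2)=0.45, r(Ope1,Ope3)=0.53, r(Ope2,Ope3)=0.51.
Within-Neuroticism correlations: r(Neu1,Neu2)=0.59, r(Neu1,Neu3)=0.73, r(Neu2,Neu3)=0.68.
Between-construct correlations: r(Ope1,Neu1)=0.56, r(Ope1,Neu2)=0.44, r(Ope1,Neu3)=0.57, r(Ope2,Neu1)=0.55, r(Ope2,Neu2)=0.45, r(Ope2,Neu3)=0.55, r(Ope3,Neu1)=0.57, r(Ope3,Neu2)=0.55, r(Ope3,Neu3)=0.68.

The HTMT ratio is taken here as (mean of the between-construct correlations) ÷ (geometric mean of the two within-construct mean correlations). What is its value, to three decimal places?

Between-construct mean = 4.92/9 = 0.5467.
Mean within-Ope = 1.49/3 = 0.4967; mean within-Neu = 2.00/3 = 0.6667.
Geometric mean = √(0.4967 × 0.6667) = 0.5755.
HTMT = 0.5467 / 0.5755 = 0.950.

0.950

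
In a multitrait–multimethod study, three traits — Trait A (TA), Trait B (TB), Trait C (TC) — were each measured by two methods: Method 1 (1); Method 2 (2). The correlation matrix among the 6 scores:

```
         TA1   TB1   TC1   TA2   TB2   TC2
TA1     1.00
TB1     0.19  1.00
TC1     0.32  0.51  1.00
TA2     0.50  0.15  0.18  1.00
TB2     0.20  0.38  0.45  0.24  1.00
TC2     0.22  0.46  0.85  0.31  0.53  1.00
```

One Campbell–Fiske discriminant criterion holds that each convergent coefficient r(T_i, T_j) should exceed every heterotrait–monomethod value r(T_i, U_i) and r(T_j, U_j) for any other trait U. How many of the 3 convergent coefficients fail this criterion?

Convergent coefficients and their comparison sets:
TA (methods 1·2): 0.50 vs {0.19, 0.24, 0.32, 0.31} → pass.
TB (methods 1·2): 0.38 vs {0.19, 0.24, 0.51, 0.53} → fail.
TC (methods 1·2): 0.85 vs {0.32, 0.31, 0.51, 0.53} → pass.
1 of 3 fail.

1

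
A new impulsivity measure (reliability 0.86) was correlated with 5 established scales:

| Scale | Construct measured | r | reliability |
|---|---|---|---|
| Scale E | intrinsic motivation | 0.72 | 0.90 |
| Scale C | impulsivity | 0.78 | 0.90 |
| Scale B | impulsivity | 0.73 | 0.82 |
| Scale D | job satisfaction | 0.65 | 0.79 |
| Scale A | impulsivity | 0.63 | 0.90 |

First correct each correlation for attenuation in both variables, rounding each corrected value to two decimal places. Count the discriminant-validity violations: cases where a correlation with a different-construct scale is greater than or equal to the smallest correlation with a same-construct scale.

2

Disattenuated r (r / √(r_scale · r_new)):
  Scale E (disc): 0.72 / √(0.90·0.86) = 0.82
  Scale C (conv): 0.78 / √(0.90·0.86) = 0.89
  Scale B (conv): 0.73 / √(0.82·0.86) = 0.87
  Scale D (disc): 0.65 / √(0.79·0.86) = 0.79
  Scale A (conv): 0.63 / √(0.90·0.86) = 0.72
Smallest convergent = 0.72. Discriminant values: 0.82, 0.79; count ≥ 0.72 → 2.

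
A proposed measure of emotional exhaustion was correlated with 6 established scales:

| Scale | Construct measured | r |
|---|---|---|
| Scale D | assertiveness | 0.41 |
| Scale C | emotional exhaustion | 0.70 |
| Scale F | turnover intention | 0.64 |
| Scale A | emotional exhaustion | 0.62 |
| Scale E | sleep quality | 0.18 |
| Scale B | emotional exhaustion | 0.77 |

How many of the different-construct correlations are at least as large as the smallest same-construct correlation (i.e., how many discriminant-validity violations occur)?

Convergent (same construct = emotional exhaustion): Scale C, Scale A, Scale B.
Smallest convergent = 0.62. Discriminant values: 0.41, 0.64, 0.18; count ≥ 0.62 → 1.

1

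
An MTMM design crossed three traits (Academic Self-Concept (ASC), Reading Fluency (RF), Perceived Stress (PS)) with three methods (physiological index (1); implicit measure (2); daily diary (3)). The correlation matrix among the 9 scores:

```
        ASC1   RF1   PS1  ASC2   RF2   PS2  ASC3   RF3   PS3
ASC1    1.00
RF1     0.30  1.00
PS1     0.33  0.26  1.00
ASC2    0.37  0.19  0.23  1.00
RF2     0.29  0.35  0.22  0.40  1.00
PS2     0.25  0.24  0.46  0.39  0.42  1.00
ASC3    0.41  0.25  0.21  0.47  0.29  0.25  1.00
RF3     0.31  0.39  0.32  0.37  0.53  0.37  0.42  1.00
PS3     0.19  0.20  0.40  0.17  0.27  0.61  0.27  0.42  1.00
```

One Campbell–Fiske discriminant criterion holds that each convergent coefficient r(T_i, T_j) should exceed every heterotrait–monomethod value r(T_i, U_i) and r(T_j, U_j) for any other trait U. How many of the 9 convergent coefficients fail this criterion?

Each convergent coefficient versus the relevant comparison correlations:
ASC (methods 1·2): 0.37 vs {0.30, 0.40, 0.33, 0.39} → fail.
ASC (methods 1·3): 0.41 vs {0.30, 0.42, 0.33, 0.27} → fail.
ASC (methods 2·3): 0.47 vs {0.40, 0.42, 0.39, 0.27} → pass.
RF (methods 1·2): 0.35 vs {0.30, 0.40, 0.26, 0.42} → fail.
RF (methods 1·3): 0.39 vs {0.30, 0.42, 0.26, 0.42} → fail.
RF (methods 2·3): 0.53 vs {0.40, 0.42, 0.42, 0.42} → pass.
PS (methods 1·2): 0.46 vs {0.33, 0.39, 0.26, 0.42} → pass.
PS (methods 1·3): 0.40 vs {0.33, 0.27, 0.26, 0.42} → fail.
PS (methods 2·3): 0.61 vs {0.39, 0.27, 0.42, 0.42} → pass.
5 of 9 fail.

5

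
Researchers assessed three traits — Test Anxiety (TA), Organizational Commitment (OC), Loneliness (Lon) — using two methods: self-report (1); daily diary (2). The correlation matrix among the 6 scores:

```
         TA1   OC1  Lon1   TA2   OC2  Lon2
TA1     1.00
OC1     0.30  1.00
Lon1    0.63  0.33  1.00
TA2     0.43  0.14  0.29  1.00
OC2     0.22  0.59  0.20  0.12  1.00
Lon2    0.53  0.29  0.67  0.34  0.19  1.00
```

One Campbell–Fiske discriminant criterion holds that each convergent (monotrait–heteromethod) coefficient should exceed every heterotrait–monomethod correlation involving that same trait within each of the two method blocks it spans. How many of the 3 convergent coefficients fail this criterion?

Checking each validity diagonal entry against its comparison values:
TA (methods 1·2): 0.43 vs {0.30, 0.12, 0.63, 0.34} → fail.
OC (methods 1·2): 0.59 vs {0.30, 0.12, 0.33, 0.19} → pass.
Lon (methods 1·2): 0.67 vs {0.63, 0.34, 0.33, 0.19} → pass.
1 of 3 fail.

1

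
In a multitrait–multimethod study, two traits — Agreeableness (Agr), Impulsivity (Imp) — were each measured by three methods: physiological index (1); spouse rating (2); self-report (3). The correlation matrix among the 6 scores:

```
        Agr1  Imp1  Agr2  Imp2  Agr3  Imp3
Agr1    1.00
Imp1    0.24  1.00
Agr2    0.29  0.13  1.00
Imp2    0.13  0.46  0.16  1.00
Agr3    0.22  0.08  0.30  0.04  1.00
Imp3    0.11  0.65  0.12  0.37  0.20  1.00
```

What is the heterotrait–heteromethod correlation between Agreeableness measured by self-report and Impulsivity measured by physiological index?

0.08

Different traits and methods: r(Agr3, Imp1) = 0.08.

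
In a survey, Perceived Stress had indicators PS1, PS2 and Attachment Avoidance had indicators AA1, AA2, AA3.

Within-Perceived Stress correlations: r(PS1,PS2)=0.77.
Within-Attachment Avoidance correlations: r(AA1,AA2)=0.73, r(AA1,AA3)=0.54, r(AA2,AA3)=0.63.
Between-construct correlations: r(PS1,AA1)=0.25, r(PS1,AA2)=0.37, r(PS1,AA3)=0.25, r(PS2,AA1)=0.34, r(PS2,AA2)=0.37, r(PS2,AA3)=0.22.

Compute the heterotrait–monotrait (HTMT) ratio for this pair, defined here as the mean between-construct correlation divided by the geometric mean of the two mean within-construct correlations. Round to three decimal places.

Mean heterotrait r = 1.80/6 = 0.3000.
Mean within-PS = 0.77/1 = 0.7700; mean within-AA = 1.90/3 = 0.6333.
Geometric mean = √(0.7700 × 0.6333) = 0.6983.
HTMT = 0.3000 / 0.6983 = 0.430.

0.430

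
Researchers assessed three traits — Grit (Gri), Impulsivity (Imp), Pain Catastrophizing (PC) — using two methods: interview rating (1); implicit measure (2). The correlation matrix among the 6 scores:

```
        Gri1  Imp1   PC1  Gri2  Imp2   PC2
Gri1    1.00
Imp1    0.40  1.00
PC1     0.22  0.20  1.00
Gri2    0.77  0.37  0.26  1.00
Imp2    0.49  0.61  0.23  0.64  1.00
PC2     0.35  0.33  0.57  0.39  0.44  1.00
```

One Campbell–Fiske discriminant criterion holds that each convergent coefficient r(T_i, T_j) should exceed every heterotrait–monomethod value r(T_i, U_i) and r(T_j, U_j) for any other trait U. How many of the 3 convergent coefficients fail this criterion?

Each convergent coefficient versus the relevant comparison correlations:
Gri (methods 1·2): 0.77 vs {0.40, 0.64, 0.22, 0.39} → pass.
Imp (methods 1·2): 0.61 vs {0.40, 0.64, 0.20, 0.44} → fail.
PC (methods 1·2): 0.57 vs {0.22, 0.39, 0.20, 0.44} → pass.
1 of 3 fail.

1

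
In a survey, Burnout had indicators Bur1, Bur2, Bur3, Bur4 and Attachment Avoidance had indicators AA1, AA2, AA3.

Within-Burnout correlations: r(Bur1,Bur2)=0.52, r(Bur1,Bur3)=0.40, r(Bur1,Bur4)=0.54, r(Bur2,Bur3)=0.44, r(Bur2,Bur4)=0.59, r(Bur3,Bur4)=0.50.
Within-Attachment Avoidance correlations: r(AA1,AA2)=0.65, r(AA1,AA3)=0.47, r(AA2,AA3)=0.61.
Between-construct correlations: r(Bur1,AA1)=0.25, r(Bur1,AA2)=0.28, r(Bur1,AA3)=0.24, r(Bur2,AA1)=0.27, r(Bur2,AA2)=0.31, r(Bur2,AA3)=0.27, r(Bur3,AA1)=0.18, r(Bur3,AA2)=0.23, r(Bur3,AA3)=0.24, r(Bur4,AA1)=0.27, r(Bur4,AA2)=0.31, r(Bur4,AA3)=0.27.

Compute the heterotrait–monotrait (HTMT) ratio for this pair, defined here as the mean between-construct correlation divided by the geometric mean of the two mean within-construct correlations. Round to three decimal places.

Mean heterotrait r = 3.12/12 = 0.2600.
Mean within-Bur = 2.99/6 = 0.4983; mean within-AA = 1.73/3 = 0.5767.
Geometric mean = √(0.4983 × 0.5767) = 0.5361.
HTMT = 0.2600 / 0.5361 = 0.485.

0.485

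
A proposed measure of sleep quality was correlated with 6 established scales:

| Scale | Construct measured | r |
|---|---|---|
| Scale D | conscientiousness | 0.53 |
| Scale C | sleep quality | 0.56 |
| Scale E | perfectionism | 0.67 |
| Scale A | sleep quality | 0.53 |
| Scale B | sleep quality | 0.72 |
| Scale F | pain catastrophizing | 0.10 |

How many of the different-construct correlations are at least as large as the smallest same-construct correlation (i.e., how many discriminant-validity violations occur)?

Convergent (same construct = sleep quality): Scale C, Scale A, Scale B.
Smallest convergent = 0.53. Discriminant values: 0.53, 0.67, 0.10; count ≥ 0.53 → 2.

2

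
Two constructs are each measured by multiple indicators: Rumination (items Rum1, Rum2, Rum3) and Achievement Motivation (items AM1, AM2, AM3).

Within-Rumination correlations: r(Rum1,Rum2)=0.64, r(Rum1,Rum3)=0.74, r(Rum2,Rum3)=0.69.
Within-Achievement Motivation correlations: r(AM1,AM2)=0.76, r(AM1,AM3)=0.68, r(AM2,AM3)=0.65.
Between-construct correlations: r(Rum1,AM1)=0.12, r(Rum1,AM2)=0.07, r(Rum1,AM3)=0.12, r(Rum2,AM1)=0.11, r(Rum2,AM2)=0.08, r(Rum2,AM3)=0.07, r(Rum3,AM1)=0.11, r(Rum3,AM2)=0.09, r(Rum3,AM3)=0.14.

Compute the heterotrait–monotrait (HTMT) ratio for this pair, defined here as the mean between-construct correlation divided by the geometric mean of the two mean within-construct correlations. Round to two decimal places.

0.15

Between-construct mean = 0.91/9 = 0.1011.
Mean within-Rum = 2.07/3 = 0.6900; mean within-AM = 2.09/3 = 0.6967.
Geometric mean = √(0.6900 × 0.6967) = 0.6933.
HTMT = 0.1011 / 0.6933 = 0.15.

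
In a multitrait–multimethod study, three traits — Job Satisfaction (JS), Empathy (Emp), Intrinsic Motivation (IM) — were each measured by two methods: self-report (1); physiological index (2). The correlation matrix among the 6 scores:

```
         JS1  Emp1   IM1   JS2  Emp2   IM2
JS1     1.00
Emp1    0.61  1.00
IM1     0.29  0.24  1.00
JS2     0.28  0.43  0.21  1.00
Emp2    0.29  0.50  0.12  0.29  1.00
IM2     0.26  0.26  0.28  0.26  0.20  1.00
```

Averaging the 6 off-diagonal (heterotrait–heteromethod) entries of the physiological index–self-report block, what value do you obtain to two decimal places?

HTHM values (method 2 × method 1): 0.43, 0.21, 0.29, 0.12, 0.26, 0.26; mean = 1.57/6 = 0.26.

0.26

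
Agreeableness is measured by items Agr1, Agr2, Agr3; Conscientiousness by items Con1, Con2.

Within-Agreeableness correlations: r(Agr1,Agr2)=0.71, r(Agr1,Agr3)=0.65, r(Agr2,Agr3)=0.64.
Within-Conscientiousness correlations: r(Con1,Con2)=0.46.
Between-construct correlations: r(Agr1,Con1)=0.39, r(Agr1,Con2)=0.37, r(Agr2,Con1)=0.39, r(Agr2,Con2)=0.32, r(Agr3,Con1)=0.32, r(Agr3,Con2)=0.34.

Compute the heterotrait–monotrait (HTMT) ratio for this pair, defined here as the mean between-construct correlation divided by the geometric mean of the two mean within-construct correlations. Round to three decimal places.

0.641

Mean heterotrait r = 2.13/6 = 0.3550.
Mean within-Agr = 2.00/3 = 0.6667; mean within-Con = 0.46/1 = 0.4600.
Geometric mean = √(0.6667 × 0.4600) = 0.5538.
HTMT = 0.3550 / 0.5538 = 0.641.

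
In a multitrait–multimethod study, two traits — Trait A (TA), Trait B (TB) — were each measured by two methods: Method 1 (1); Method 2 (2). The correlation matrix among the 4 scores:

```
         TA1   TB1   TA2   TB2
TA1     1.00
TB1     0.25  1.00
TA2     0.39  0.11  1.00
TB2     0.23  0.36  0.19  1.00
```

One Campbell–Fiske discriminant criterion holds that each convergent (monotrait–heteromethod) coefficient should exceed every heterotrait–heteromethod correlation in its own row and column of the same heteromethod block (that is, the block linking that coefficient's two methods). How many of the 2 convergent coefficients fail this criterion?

Checking each validity diagonal entry against its comparison values:
TA (methods 1·2): 0.39 vs {0.23, 0.11} → pass.
TB (methods 1·2): 0.36 vs {0.11, 0.23} → pass.
0 of 2 fail.

0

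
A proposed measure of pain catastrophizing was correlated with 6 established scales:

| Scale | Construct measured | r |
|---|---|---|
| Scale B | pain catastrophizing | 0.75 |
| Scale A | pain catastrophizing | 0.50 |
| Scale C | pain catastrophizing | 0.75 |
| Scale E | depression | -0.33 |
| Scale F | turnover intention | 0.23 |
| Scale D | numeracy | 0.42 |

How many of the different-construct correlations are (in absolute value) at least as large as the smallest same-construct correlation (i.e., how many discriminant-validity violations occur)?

Convergent (same construct = pain catastrophizing): Scale B, Scale A, Scale C.
Smallest convergent = 0.50. Discriminant |r|: 0.33, 0.23, 0.42; count ≥ 0.50 → 0.

0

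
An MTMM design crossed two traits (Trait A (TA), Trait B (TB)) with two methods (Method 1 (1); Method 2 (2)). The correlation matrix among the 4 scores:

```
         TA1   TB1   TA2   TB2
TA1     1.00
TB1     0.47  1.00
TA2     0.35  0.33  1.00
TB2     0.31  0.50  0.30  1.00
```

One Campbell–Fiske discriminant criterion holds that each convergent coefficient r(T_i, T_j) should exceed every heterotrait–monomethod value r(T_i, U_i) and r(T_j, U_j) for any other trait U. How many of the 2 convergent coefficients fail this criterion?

Checking each validity diagonal entry against its comparison values:
TA (methods 1·2): 0.35 vs {0.47, 0.30} → fail.
TB (methods 1·2): 0.50 vs {0.47, 0.30} → pass.
1 of 2 fail.

1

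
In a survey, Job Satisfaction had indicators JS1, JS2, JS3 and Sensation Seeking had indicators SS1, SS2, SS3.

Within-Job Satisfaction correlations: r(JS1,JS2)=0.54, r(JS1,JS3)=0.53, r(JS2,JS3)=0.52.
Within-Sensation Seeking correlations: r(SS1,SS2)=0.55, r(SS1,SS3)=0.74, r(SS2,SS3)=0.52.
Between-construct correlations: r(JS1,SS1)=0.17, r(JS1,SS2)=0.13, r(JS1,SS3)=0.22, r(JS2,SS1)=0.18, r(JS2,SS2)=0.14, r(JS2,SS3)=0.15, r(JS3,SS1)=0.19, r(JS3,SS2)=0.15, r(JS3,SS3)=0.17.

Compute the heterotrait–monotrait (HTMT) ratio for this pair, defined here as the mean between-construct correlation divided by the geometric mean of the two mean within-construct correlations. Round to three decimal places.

0.295

Mean between = 1.50/9 = 0.1667.
Mean within-JS = 1.59/3 = 0.5300; mean within-SS = 1.81/3 = 0.6033.
Geometric mean = √(0.5300 × 0.6033) = 0.5655.
HTMT = 0.1667 / 0.5655 = 0.295.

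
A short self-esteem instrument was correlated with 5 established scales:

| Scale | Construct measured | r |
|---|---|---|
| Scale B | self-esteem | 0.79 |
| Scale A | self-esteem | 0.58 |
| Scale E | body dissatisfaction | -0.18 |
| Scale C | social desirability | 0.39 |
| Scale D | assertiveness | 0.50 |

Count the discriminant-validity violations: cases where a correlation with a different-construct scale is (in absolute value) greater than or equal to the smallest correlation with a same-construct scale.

0

Convergent (same construct = self-esteem): Scale B, Scale A.
Smallest convergent = 0.58. Discriminant |r|: 0.18, 0.39, 0.50; count ≥ 0.58 → 0.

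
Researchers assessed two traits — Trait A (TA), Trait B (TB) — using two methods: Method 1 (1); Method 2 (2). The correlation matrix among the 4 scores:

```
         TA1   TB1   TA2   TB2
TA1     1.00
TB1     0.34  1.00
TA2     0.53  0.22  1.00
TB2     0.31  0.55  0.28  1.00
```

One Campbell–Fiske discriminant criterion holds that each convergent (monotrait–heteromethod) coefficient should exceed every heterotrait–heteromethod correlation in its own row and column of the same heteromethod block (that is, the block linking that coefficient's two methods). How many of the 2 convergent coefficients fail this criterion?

Convergent coefficients and their comparison sets:
TA (methods 1·2): 0.53 vs {0.31, 0.22} → pass.
TB (methods 1·2): 0.55 vs {0.22, 0.31} → pass.
0 of 2 fail.

0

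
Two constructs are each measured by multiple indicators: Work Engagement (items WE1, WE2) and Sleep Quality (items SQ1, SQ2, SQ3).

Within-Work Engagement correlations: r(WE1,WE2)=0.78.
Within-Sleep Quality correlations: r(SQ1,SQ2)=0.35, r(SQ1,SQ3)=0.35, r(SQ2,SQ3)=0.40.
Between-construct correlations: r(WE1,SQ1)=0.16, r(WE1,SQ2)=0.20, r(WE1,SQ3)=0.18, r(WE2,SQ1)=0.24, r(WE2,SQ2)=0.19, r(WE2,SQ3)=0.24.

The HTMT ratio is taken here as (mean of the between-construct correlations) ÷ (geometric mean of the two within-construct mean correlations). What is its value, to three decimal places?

Mean between = 1.21/6 = 0.2017.
Mean within-WE = 0.78/1 = 0.7800; mean within-SQ = 1.10/3 = 0.3667.
Geometric mean = √(0.7800 × 0.3667) = 0.5348.
HTMT = 0.2017 / 0.5348 = 0.377.

0.377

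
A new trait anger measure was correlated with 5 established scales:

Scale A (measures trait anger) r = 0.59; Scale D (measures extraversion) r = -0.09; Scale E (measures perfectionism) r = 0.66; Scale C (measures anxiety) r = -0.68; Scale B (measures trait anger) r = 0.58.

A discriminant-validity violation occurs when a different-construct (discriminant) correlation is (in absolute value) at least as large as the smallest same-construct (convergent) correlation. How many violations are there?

2

Convergent (same construct = trait anger): Scale A, Scale B.
Smallest convergent = 0.58. Discriminant |r|: 0.09, 0.66, 0.68; count ≥ 0.58 → 2.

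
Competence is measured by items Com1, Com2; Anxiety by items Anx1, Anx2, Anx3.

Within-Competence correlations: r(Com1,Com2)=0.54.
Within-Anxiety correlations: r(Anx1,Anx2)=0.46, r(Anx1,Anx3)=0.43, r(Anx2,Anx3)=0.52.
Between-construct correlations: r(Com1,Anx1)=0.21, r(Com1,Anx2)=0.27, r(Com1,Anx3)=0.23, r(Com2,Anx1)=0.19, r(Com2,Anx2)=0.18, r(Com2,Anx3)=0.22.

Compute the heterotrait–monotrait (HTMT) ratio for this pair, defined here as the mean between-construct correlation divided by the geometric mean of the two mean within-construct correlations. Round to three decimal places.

0.430

Mean heterotrait r = 1.30/6 = 0.2167.
Mean within-Com = 0.54/1 = 0.5400; mean within-Anx = 1.41/3 = 0.4700.
Geometric mean = √(0.5400 × 0.4700) = 0.5038.
HTMT = 0.2167 / 0.5038 = 0.430.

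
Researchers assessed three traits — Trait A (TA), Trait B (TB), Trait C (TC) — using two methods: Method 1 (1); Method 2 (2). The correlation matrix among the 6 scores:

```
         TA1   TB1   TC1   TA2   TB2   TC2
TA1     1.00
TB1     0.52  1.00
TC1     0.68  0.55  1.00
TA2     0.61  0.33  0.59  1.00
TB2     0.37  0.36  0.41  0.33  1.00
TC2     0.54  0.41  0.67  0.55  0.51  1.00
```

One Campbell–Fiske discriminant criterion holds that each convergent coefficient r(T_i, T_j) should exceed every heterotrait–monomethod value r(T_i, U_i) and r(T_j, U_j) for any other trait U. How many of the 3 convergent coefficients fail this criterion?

3

Checking each validity diagonal entry against its comparison values:
TA (methods 1·2): 0.61 vs {0.52, 0.33, 0.68, 0.55} → fail.
TB (methods 1·2): 0.36 vs {0.52, 0.33, 0.55, 0.51} → fail.
TC (methods 1·2): 0.67 vs {0.68, 0.55, 0.55, 0.51} → fail.
3 of 3 fail.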